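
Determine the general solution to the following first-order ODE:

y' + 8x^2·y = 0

Using integrating factor method:

General solution: y = Ce^(-8x^3/3)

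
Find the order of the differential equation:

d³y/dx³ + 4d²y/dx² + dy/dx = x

The order is 3 (highest derivative is of order 3).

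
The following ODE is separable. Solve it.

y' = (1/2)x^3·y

Separating variables and integrating:
ln|y| = x^4/8 + C

General solution: y = Ce^(x^4/8)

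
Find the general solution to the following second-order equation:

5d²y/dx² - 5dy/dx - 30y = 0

Characteristic equation: 5r² - 5r - 30 = 0
Divide by 5: r² - r - 6 = 0
Roots: r = 3, -2 (distinct real)
General solution: y = C₁e^(3x) + C₂e^(-2x)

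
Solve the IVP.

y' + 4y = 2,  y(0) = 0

General solution: y = 1/2 + Ce^(-4x)
Applying y(0) = 0: C = 0 - 1/2 = -1/2
Particular solution: y = 1/2 - (1/2)e^(-4x)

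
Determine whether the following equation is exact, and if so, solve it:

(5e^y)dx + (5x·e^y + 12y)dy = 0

Verify exactness: ∂M/∂y = ∂N/∂x ✓
Find F(x,y) such that ∂F/∂x = M, ∂F/∂y = N
Solution: 5x·e^y + 6y² = C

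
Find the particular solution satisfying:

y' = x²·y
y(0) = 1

General solution: y = Ce^(x³/3)
Applying IC y(0) = 1:
Particular solution: y = e^(x³/3)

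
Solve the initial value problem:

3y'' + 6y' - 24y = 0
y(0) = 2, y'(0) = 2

General solution: y = C₁e^(2x) + C₂e^(-4x)
Applying ICs: C₁ = 5/3, C₂ = 1/3
Particular solution: y = (5/3)e^(2x) + (1/3)e^(-4x)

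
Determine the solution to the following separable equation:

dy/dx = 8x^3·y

Separating variables and integrating:
ln|y| = 2x^4 + C

General solution: y = Ce^(2x^4)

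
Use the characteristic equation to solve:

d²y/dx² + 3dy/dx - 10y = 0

Characteristic equation: r² + 3r - 10 = 0
Roots: r = 2, -5 (distinct real)
General solution: y = C₁e^(2x) + C₂e^(-5x)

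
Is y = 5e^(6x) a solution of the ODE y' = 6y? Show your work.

Verification:
y = 5e^(6x)
y' = 30e^(6x)
6y = 30e^(6x)
y' = 6y ✓

Yes, it is a solution.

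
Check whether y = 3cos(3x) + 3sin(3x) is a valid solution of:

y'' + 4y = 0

Verification:
y'' = -27cos(3x) - 27sin(3x)
y'' + 4y ≠ 0 (frequency mismatch: got 9 instead of 4)

No, it is not a solution.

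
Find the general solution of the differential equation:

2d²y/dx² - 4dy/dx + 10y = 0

Characteristic equation: 2r² - 4r + 10 = 0
Divide by 2: r² - 2r + 5 = 0
Roots: r = 1 ± 2i (complex conjugates)
General solution: y = e^x(C₁cos(2x) + C₂sin(2x))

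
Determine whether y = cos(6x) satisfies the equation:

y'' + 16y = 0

Verification:
y'' = -36cos(6x)
y'' + 16y ≠ 0 (frequency mismatch: got 36 instead of 16)

No, it is not a solution.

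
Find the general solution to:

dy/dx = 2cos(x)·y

Separating variables and integrating:
ln|y| = 2sin(x) + C

General solution: y = Ce^(2sin(x))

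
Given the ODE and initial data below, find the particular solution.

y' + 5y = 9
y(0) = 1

General solution: y = 9/5 + Ce^(-5x)
Applying y(0) = 1: C = 1 - 9/5 = -4/5
Particular solution: y = 9/5 - (4/5)e^(-5x)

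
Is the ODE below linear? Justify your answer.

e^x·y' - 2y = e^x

Yes. Linear (y and its derivatives appear to the first power only, no products of y terms)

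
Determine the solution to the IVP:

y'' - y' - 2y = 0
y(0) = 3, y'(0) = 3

General solution: y = C₁e^(2x) + C₂e^(-x)
Applying ICs: C₁ = 2, C₂ = 1
Particular solution: y = 2e^(2x) + e^(-x)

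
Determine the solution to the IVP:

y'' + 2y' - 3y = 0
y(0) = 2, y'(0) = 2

General solution: y = C₁e^x + C₂e^(-3x)
Applying ICs: C₁ = 2, C₂ = 0
Particular solution: y = 2e^x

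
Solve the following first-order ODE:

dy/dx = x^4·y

Separating variables and integrating:
ln|y| = x^5/5 + C

General solution: y = Ce^(x^5/5)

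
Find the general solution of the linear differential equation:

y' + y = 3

Using integrating factor method:

General solution: y = 3 + Ce^(-x)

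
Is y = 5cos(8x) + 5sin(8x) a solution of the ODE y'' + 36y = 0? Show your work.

Verification:
y'' = -320cos(8x) - 320sin(8x)
y'' + 36y ≠ 0 (frequency mismatch: got 64 instead of 36)

No, it is not a solution.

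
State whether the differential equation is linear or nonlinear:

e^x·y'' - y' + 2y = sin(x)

Linear (y and its derivatives appear to the first power only, no products of y terms)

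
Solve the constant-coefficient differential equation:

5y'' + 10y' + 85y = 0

Characteristic equation: 5r² + 10r + 85 = 0
Divide by 5: r² + 2r + 17 = 0
Roots: r = -1 ± 4i (complex conjugates)
General solution: y = e^(-x)(C₁cos(4x) + C₂sin(4x))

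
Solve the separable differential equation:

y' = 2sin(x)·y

Separating variables and integrating:
ln|y| = -2cos(x) + C

General solution: y = Ce^(-2cos(x))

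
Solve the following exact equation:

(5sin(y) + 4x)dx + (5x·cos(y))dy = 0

Verify exactness: ∂M/∂y = ∂N/∂x ✓
Find F(x,y) such that ∂F/∂x = M, ∂F/∂y = N
Solution: 5x·sin(y) + 2x² = C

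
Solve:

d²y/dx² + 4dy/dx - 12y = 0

Characteristic equation: r² + 4r - 12 = 0
Roots: r = 2, -6 (distinct real)
General solution: y = C₁e^(2x) + C₂e^(-6x)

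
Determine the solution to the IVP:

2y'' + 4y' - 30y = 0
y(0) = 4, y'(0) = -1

General solution: y = C₁e^(3x) + C₂e^(-5x)
Applying ICs: C₁ = 19/8, C₂ = 13/8
Particular solution: y = (19/8)e^(3x) + (13/8)e^(-5x)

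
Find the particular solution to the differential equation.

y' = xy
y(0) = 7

General solution: y = Ce^(x²/2)
Applying IC y(0) = 7:
Particular solution: y = 7e^(x²/2)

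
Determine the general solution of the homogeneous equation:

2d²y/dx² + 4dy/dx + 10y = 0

Characteristic equation: 2r² + 4r + 10 = 0
Divide by 2: r² + 2r + 5 = 0
Roots: r = -1 ± 2i (complex conjugates)
General solution: y = e^(-x)(C₁cos(2x) + C₂sin(2x))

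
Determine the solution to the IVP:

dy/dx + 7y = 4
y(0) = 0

General solution: y = 4/7 + Ce^(-7x)
Applying y(0) = 0: C = 0 - 4/7 = -4/7
Particular solution: y = 4/7 - (4/7)e^(-7x)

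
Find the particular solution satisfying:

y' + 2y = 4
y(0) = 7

General solution: y = 2 + Ce^(-2x)
Applying y(0) = 7: C = 7 - 2 = 5
Particular solution: y = 2 + 5e^(-2x)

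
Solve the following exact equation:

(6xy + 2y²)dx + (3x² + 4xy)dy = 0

Verify exactness: ∂M/∂y = ∂N/∂x ✓
Find F(x,y) such that ∂F/∂x = M, ∂F/∂y = N
Solution: 3x²y + 2xy² = C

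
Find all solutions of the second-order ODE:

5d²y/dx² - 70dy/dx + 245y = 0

Characteristic equation: 5r² - 70r + 245 = 0
Divide by 5: r² - 14r + 49 = 0
Factored: (r - 7)² = 0
Repeated root: r = 7
General solution: y = (C₁ + C₂x)e^(7x)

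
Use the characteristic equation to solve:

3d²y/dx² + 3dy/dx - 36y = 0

Characteristic equation: 3r² + 3r - 36 = 0
Divide by 3: r² + r - 12 = 0
Roots: r = 3, -4 (distinct real)
General solution: y = C₁e^(3x) + C₂e^(-4x)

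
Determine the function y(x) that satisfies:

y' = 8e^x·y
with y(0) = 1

General solution: y = Ce^(8e^x)
Applying IC y(0) = 1:
Particular solution: y = e^(8(e^x - 1))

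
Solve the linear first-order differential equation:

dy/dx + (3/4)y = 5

Using integrating factor method:

General solution: y = 20/3 + Ce^(-3x/4)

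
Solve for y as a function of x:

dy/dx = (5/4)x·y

Separating variables and integrating:
ln|y| = 5x^2/8 + C

General solution: y = Ce^(5x^2/8)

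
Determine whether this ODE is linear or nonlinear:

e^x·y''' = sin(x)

Linear (y and its derivatives appear to the first power only, no products of y terms)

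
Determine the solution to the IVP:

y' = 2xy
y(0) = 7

General solution: y = Ce^(x²)
Applying IC y(0) = 7:
Particular solution: y = 7e^(x²)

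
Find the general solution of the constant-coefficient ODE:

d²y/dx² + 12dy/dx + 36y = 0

Characteristic equation: r² + 12r + 36 = 0
Factored: (r + 6)² = 0
Repeated root: r = -6
General solution: y = (C₁ + C₂x)e^(-6x)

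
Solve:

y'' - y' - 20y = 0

Characteristic equation: r² - r - 20 = 0
Roots: r = 5, -4 (distinct real)
General solution: y = C₁e^(5x) + C₂e^(-4x)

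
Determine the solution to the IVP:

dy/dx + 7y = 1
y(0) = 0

General solution: y = 1/7 + Ce^(-7x)
Applying y(0) = 0: C = 0 - 1/7 = -1/7
Particular solution: y = 1/7 - (1/7)e^(-7x)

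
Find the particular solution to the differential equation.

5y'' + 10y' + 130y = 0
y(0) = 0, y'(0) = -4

General solution: y = e^(-x)(C₁cos(5x) + C₂sin(5x))
Complex roots r = -1 ± 5i
Applying ICs: C₁ = 0, C₂ = -4/5
Particular solution: y = e^(-x)(-(4/5)sin(5x))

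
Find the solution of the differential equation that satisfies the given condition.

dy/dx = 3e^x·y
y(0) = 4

General solution: y = Ce^(3e^x)
Applying IC y(0) = 4:
Particular solution: y = 4e^(3(e^x - 1))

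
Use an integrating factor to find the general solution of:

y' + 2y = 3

Using integrating factor method:

General solution: y = 3/2 + Ce^(-2x)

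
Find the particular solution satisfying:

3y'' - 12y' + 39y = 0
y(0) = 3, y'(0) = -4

General solution: y = e^(2x)(C₁cos(3x) + C₂sin(3x))
Complex roots r = 2 ± 3i
Applying ICs: C₁ = 3, C₂ = -10/3
Particular solution: y = e^(2x)(3cos(3x) - (10/3)sin(3x))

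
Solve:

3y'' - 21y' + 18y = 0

Characteristic equation: 3r² - 21r + 18 = 0
Divide by 3: r² - 7r + 6 = 0
Roots: r = 1, 6 (distinct real)
General solution: y = C₁e^x + C₂e^(6x)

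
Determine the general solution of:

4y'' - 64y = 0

Characteristic equation: 4r² - 64 = 0
Divide by 4: r² - 16 = 0
Roots: r = 4, -4 (distinct real)
General solution: y = C₁e^(4x) + C₂e^(-4x)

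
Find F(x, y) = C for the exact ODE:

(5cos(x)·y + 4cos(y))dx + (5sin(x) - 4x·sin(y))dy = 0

Verify exactness: ∂M/∂y = ∂N/∂x ✓
Find F(x,y) such that ∂F/∂x = M, ∂F/∂y = N
Solution: 5sin(x)·y + 4x·cos(y) = C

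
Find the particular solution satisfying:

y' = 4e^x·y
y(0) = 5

General solution: y = Ce^(4e^x)
Applying IC y(0) = 5:
Particular solution: y = 5e^(4(e^x - 1))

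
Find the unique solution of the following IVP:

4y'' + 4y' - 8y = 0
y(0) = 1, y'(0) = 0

General solution: y = C₁e^x + C₂e^(-2x)
Applying ICs: C₁ = 2/3, C₂ = 1/3
Particular solution: y = (2/3)e^x + (1/3)e^(-2x)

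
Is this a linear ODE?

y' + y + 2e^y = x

No. Nonlinear (e^y is nonlinear in y)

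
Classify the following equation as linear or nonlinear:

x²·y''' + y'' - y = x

Linear (y and its derivatives appear to the first power only, no products of y terms)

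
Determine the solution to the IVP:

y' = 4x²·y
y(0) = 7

General solution: y = Ce^(4x³/3)
Applying IC y(0) = 7:
Particular solution: y = 7e^(4x³/3)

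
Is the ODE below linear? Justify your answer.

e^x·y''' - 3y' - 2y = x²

Yes. Linear (y and its derivatives appear to the first power only, no products of y terms)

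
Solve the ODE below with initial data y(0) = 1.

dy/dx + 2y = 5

General solution: y = 5/2 + Ce^(-2x)
Applying y(0) = 1: C = 1 - 5/2 = -3/2
Particular solution: y = 5/2 - (3/2)e^(-2x)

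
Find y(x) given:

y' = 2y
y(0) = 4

General solution: y = Ce^(2x)
Applying IC y(0) = 4:
Particular solution: y = 4e^(2x)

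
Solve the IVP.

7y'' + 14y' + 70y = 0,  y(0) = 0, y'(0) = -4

General solution: y = e^(-x)(C₁cos(3x) + C₂sin(3x))
Complex roots r = -1 ± 3i
Applying ICs: C₁ = 0, C₂ = -4/3
Particular solution: y = e^(-x)(-(4/3)sin(3x))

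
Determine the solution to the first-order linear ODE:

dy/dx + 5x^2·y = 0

Using integrating factor method:

General solution: y = Ce^(-5x^3/3)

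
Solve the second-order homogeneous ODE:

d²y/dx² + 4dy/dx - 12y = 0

Characteristic equation: r² + 4r - 12 = 0
Roots: r = 2, -6 (distinct real)
General solution: y = C₁e^(2x) + C₂e^(-6x)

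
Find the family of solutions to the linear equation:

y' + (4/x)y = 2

Using integrating factor method:

General solution: y = (2/5)x + Cx^(-4)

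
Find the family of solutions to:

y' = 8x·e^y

Separating variables and integrating:
-e^(-y) = 4x² + C

General solution: y = -ln(C - 4x²)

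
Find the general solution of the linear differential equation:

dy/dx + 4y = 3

Using integrating factor method:

General solution: y = 3/4 + Ce^(-4x)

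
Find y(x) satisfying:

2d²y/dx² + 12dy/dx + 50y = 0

Characteristic equation: 2r² + 12r + 50 = 0
Divide by 2: r² + 6r + 25 = 0
Roots: r = -3 ± 4i (complex conjugates)
General solution: y = e^(-3x)(C₁cos(4x) + C₂sin(4x))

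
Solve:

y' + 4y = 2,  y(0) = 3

General solution: y = 1/2 + Ce^(-4x)
Applying y(0) = 3: C = 3 - 1/2 = 5/2
Particular solution: y = 1/2 + (5/2)e^(-4x)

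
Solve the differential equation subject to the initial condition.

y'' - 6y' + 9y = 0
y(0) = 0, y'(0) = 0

General solution: y = (C₁ + C₂x)e^(3x)
Repeated root r = 3
Applying ICs: C₁ = 0, C₂ = 0
Particular solution: y = 0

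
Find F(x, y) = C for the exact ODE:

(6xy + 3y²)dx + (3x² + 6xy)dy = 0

Verify exactness: ∂M/∂y = ∂N/∂x ✓
Find F(x,y) such that ∂F/∂x = M, ∂F/∂y = N
Solution: 3x²y + 3xy² = C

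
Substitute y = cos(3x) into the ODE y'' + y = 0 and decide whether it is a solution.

Verification:
y'' = -9cos(3x)
y'' + y ≠ 0 (frequency mismatch: got 9 instead of 1)

No, it is not a solution.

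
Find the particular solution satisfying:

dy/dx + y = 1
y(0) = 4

General solution: y = 1 + Ce^(-x)
Applying y(0) = 4: C = 4 - 1 = 3
Particular solution: y = 1 + 3e^(-x)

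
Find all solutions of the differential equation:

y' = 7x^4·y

Separating variables and integrating:
ln|y| = 7x^5/5 + C

General solution: y = Ce^(7x^5/5)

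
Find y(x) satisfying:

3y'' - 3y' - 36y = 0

Characteristic equation: 3r² - 3r - 36 = 0
Divide by 3: r² - r - 12 = 0
Roots: r = 4, -3 (distinct real)
General solution: y = C₁e^(4x) + C₂e^(-3x)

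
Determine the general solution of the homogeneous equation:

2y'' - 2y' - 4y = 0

Characteristic equation: 2r² - 2r - 4 = 0
Divide by 2: r² - r - 2 = 0
Roots: r = 2, -1 (distinct real)
General solution: y = C₁e^(2x) + C₂e^(-x)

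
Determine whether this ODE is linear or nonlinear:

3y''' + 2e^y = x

Nonlinear (e^y is nonlinear in y)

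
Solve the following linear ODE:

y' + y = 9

Using integrating factor method:

General solution: y = 9 + Ce^(-x)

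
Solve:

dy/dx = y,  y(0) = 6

General solution: y = Ce^x
Applying IC y(0) = 6:
Particular solution: y = 6e^x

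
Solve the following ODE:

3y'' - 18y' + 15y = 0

Characteristic equation: 3r² - 18r + 15 = 0
Divide by 3: r² - 6r + 5 = 0
Roots: r = 5, 1 (distinct real)
General solution: y = C₁e^(5x) + C₂e^x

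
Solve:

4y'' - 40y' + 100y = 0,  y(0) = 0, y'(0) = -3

General solution: y = (C₁ + C₂x)e^(5x)
Repeated root r = 5
Applying ICs: C₁ = 0, C₂ = -3
Particular solution: y = -3xe^(5x)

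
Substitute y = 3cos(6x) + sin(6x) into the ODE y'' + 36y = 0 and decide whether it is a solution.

Verification:
y'' = -108cos(6x) - 36sin(6x)
y'' + 36y = 0 ✓

Yes, it is a solution.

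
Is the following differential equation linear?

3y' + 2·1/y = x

No. Nonlinear (1/y term)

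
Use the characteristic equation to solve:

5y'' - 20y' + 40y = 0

Characteristic equation: 5r² - 20r + 40 = 0
Divide by 5: r² - 4r + 8 = 0
Roots: r = 2 ± 2i (complex conjugates)
General solution: y = e^(2x)(C₁cos(2x) + C₂sin(2x))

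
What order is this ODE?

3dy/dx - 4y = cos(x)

The order is 1 (highest derivative is of order 1).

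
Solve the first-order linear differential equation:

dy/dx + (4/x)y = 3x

Using integrating factor method:

General solution: y = (1/2)x^2 + Cx^(-4)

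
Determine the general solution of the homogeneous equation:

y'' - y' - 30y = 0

Characteristic equation: r² - r - 30 = 0
Roots: r = 6, -5 (distinct real)
General solution: y = C₁e^(6x) + C₂e^(-5x)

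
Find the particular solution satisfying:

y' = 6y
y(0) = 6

General solution: y = Ce^(6x)
Applying IC y(0) = 6:
Particular solution: y = 6e^(6x)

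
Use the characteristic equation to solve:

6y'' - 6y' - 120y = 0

Characteristic equation: 6r² - 6r - 120 = 0
Divide by 6: r² - r - 20 = 0
Roots: r = 5, -4 (distinct real)
General solution: y = C₁e^(5x) + C₂e^(-4x)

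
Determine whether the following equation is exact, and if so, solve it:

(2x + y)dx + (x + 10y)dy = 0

Verify exactness: ∂M/∂y = ∂N/∂x ✓
Find F(x,y) such that ∂F/∂x = M, ∂F/∂y = N
Solution: x² + xy + 5y² = C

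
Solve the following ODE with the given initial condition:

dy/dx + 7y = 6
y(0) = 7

General solution: y = 6/7 + Ce^(-7x)
Applying y(0) = 7: C = 7 - 6/7 = 43/7
Particular solution: y = 6/7 + (43/7)e^(-7x)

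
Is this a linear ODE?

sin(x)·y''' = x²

Yes. Linear (y and its derivatives appear to the first power only, no products of y terms)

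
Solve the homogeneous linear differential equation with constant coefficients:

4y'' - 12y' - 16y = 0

Characteristic equation: 4r² - 12r - 16 = 0
Divide by 4: r² - 3r - 4 = 0
Roots: r = 4, -1 (distinct real)
General solution: y = C₁e^(4x) + C₂e^(-x)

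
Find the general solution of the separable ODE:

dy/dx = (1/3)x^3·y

Separating variables and integrating:
ln|y| = x^4/12 + C

General solution: y = Ce^(x^4/12)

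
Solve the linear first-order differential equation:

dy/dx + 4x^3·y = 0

Using integrating factor method:

General solution: y = Ce^(-x^4)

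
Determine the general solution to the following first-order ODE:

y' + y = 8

Using integrating factor method:

General solution: y = 8 + Ce^(-x)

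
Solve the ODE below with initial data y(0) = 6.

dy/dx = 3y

General solution: y = Ce^(3x)
Applying IC y(0) = 6:
Particular solution: y = 6e^(3x)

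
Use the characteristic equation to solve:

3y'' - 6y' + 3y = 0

Characteristic equation: 3r² - 6r + 3 = 0
Divide by 3: r² - 2r + 1 = 0
Factored: (r - 1)² = 0
Repeated root: r = 1
General solution: y = (C₁ + C₂x)e^x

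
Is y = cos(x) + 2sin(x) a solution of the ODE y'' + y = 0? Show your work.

Verification:
y'' = -cos(x) - 2sin(x)
y'' + y = 0 ✓

Yes, it is a solution.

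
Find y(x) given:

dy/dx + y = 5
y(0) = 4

General solution: y = 5 + Ce^(-x)
Applying y(0) = 4: C = 4 - 5 = -1
Particular solution: y = 5 - e^(-x)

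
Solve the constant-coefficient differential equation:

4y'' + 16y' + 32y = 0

Characteristic equation: 4r² + 16r + 32 = 0
Divide by 4: r² + 4r + 8 = 0
Roots: r = -2 ± 2i (complex conjugates)
General solution: y = e^(-2x)(C₁cos(2x) + C₂sin(2x))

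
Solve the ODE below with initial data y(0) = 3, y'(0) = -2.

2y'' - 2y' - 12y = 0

General solution: y = C₁e^(3x) + C₂e^(-2x)
Applying ICs: C₁ = 4/5, C₂ = 11/5
Particular solution: y = (4/5)e^(3x) + (11/5)e^(-2x)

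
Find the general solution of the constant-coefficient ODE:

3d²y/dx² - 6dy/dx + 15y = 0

Characteristic equation: 3r² - 6r + 15 = 0
Divide by 3: r² - 2r + 5 = 0
Roots: r = 1 ± 2i (complex conjugates)
General solution: y = e^x(C₁cos(2x) + C₂sin(2x))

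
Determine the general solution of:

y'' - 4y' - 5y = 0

Characteristic equation: r² - 4r - 5 = 0
Roots: r = 5, -1 (distinct real)
General solution: y = C₁e^(5x) + C₂e^(-x)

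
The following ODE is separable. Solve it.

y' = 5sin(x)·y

Separating variables and integrating:
ln|y| = -5cos(x) + C

General solution: y = Ce^(-5cos(x))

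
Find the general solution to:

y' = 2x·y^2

Separating variables and integrating:
-1/y = x^2 + C

General solution: y^-1 = -x^2 + C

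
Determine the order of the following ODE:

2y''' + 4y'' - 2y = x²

The order is 3 (highest derivative is of order 3).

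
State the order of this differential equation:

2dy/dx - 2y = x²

The order is 1 (highest derivative is of order 1).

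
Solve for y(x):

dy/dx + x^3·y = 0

Using integrating factor method:

General solution: y = Ce^(-x^4/4)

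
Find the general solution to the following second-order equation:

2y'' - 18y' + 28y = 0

Characteristic equation: 2r² - 18r + 28 = 0
Divide by 2: r² - 9r + 14 = 0
Roots: r = 2, 7 (distinct real)
General solution: y = C₁e^(2x) + C₂e^(7x)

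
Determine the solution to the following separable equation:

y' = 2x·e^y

Separating variables and integrating:
-e^(-y) = x² + C

General solution: y = -ln(C - x²)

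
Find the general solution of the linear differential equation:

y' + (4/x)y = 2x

Using integrating factor method:

General solution: y = (1/3)x^2 + Cx^(-4)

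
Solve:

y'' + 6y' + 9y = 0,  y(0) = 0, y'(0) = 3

General solution: y = (C₁ + C₂x)e^(-3x)
Repeated root r = -3
Applying ICs: C₁ = 0, C₂ = 3
Particular solution: y = 3xe^(-3x)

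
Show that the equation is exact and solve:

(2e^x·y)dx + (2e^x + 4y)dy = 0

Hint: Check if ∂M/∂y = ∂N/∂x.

Verify exactness: ∂M/∂y = ∂N/∂x ✓
Find F(x,y) such that ∂F/∂x = M, ∂F/∂y = N
Solution: 2e^x·y + 2y² = C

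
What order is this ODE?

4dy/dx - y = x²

The order is 1 (highest derivative is of order 1).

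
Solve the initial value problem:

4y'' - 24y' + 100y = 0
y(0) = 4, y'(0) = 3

General solution: y = e^(3x)(C₁cos(4x) + C₂sin(4x))
Complex roots r = 3 ± 4i
Applying ICs: C₁ = 4, C₂ = -9/4
Particular solution: y = e^(3x)(4cos(4x) - (9/4)sin(4x))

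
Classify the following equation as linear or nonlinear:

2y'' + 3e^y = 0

Nonlinear (e^y is nonlinear in y)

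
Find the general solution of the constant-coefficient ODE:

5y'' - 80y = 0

Characteristic equation: 5r² - 80 = 0
Divide by 5: r² - 16 = 0
Roots: r = 4, -4 (distinct real)
General solution: y = C₁e^(4x) + C₂e^(-4x)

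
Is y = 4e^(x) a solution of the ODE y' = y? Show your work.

Verification:
y = 4e^(x)
y' = 4e^(x)
y = 4e^(x)
y' = y ✓

Yes, it is a solution.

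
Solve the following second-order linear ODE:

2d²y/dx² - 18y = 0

Characteristic equation: 2r² - 18 = 0
Divide by 2: r² - 9 = 0
Roots: r = 3, -3 (distinct real)
General solution: y = C₁e^(3x) + C₂e^(-3x)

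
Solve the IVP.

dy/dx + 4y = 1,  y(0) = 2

General solution: y = 1/4 + Ce^(-4x)
Applying y(0) = 2: C = 2 - 1/4 = 7/4
Particular solution: y = 1/4 + (7/4)e^(-4x)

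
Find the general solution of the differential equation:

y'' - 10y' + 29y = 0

Characteristic equation: r² - 10r + 29 = 0
Roots: r = 5 ± 2i (complex conjugates)
General solution: y = e^(5x)(C₁cos(2x) + C₂sin(2x))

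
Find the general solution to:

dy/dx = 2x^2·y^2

Separating variables and integrating:
-1/y = 2x^3/3 + C

General solution: y^-1 = (-2/3)x^3 + C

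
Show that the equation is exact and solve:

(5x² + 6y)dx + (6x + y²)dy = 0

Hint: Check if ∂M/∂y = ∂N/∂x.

Verify exactness: ∂M/∂y = ∂N/∂x ✓
Find F(x,y) such that ∂F/∂x = M, ∂F/∂y = N
Solution: 5x³/3 + 6xy + y³/3 = C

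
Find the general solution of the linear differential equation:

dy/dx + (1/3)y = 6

Using integrating factor method:

General solution: y = 18 + Ce^(-x/3)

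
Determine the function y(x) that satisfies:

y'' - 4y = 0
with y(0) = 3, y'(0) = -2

General solution: y = C₁e^(2x) + C₂e^(-2x)
Applying ICs: C₁ = 1, C₂ = 2
Particular solution: y = e^(2x) + 2e^(-2x)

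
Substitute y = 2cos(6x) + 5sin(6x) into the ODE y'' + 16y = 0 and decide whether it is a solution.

Verification:
y'' = -72cos(6x) - 180sin(6x)
y'' + 16y ≠ 0 (frequency mismatch: got 36 instead of 16)

No, it is not a solution.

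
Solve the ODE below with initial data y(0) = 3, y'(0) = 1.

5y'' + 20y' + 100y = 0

General solution: y = e^(-2x)(C₁cos(4x) + C₂sin(4x))
Complex roots r = -2 ± 4i
Applying ICs: C₁ = 3, C₂ = 7/4
Particular solution: y = e^(-2x)(3cos(4x) + (7/4)sin(4x))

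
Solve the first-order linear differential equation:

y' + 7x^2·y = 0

Using integrating factor method:

General solution: y = Ce^(-7x^3/3)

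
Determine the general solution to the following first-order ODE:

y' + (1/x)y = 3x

Using integrating factor method:

General solution: y = x^2 + C/x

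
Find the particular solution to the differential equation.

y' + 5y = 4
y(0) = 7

General solution: y = 4/5 + Ce^(-5x)
Applying y(0) = 7: C = 7 - 4/5 = 31/5
Particular solution: y = 4/5 + (31/5)e^(-5x)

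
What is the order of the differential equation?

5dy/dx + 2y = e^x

The order is 1 (highest derivative is of order 1).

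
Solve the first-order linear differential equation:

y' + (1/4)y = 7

Using integrating factor method:

General solution: y = 28 + Ce^(-x/4)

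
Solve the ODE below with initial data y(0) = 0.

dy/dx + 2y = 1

General solution: y = 1/2 + Ce^(-2x)
Applying y(0) = 0: C = 0 - 1/2 = -1/2
Particular solution: y = 1/2 - (1/2)e^(-2x)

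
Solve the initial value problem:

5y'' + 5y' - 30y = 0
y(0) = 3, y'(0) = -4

General solution: y = C₁e^(2x) + C₂e^(-3x)
Applying ICs: C₁ = 1, C₂ = 2
Particular solution: y = e^(2x) + 2e^(-3x)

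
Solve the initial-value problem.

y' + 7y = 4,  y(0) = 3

General solution: y = 4/7 + Ce^(-7x)
Applying y(0) = 3: C = 3 - 4/7 = 17/7
Particular solution: y = 4/7 + (17/7)e^(-7x)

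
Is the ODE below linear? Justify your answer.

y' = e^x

Yes. Linear (y and its derivatives appear to the first power only, no products of y terms)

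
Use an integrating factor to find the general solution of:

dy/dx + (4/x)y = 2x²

Using integrating factor method:

General solution: y = (2/7)x^3 + Cx^(-4)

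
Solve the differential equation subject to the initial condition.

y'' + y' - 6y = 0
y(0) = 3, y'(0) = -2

General solution: y = C₁e^(2x) + C₂e^(-3x)
Applying ICs: C₁ = 7/5, C₂ = 8/5
Particular solution: y = (7/5)e^(2x) + (8/5)e^(-3x)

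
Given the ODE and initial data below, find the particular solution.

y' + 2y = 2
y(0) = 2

General solution: y = 1 + Ce^(-2x)
Applying y(0) = 2: C = 2 - 1 = 1
Particular solution: y = 1 + e^(-2x)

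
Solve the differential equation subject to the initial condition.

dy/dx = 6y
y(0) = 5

General solution: y = Ce^(6x)
Applying IC y(0) = 5:
Particular solution: y = 5e^(6x)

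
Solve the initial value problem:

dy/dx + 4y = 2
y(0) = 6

General solution: y = 1/2 + Ce^(-4x)
Applying y(0) = 6: C = 6 - 1/2 = 11/2
Particular solution: y = 1/2 + (11/2)e^(-4x)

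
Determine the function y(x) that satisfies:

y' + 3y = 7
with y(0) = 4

General solution: y = 7/3 + Ce^(-3x)
Applying y(0) = 4: C = 4 - 7/3 = 5/3
Particular solution: y = 7/3 + (5/3)e^(-3x)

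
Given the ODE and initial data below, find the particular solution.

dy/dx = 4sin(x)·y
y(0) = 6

General solution: y = Ce^(-4cos(x))
Applying IC y(0) = 6:
Particular solution: y = 6e^(4(1-cos(x)))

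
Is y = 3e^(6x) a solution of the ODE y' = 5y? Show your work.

Verification:
y = 3e^(6x)
y' = 18e^(6x)
But 5y = 15e^(6x)
y' ≠ 5y — the derivative does not match

No, it is not a solution.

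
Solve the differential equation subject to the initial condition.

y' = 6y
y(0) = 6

General solution: y = Ce^(6x)
Applying IC y(0) = 6:
Particular solution: y = 6e^(6x)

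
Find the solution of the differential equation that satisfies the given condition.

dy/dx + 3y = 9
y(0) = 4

General solution: y = 3 + Ce^(-3x)
Applying y(0) = 4: C = 4 - 3 = 1
Particular solution: y = 3 + e^(-3x)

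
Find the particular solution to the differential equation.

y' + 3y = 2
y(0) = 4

General solution: y = 2/3 + Ce^(-3x)
Applying y(0) = 4: C = 4 - 2/3 = 10/3
Particular solution: y = 2/3 + (10/3)e^(-3x)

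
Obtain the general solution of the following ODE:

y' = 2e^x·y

Separating variables and integrating:
ln|y| = 2e^x + C

General solution: y = Ce^(2e^x)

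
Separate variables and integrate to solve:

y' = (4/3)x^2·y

Separating variables and integrating:
ln|y| = 4x^3/9 + C

General solution: y = Ce^(4x^3/9)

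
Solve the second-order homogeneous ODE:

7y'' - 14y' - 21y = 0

Characteristic equation: 7r² - 14r - 21 = 0
Divide by 7: r² - 2r - 3 = 0
Roots: r = 3, -1 (distinct real)
General solution: y = C₁e^(3x) + C₂e^(-x)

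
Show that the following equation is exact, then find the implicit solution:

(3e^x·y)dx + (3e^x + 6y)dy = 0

Verify exactness: ∂M/∂y = ∂N/∂x ✓
Find F(x,y) such that ∂F/∂x = M, ∂F/∂y = N
Solution: 3e^x·y + 3y² = C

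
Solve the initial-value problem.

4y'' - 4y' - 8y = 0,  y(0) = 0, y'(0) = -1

General solution: y = C₁e^(2x) + C₂e^(-x)
Applying ICs: C₁ = -1/3, C₂ = 1/3
Particular solution: y = -(1/3)e^(2x) + (1/3)e^(-x)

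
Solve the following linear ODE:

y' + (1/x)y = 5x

Using integrating factor method:

General solution: y = (5/3)x^2 + C/x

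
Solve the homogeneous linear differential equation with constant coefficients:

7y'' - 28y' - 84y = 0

Characteristic equation: 7r² - 28r - 84 = 0
Divide by 7: r² - 4r - 12 = 0
Roots: r = 6, -2 (distinct real)
General solution: y = C₁e^(6x) + C₂e^(-2x)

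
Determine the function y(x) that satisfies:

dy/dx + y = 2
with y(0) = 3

General solution: y = 2 + Ce^(-x)
Applying y(0) = 3: C = 3 - 2 = 1
Particular solution: y = 2 + e^(-x)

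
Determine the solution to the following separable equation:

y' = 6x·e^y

Separating variables and integrating:
-e^(-y) = 3x² + C

General solution: y = -ln(C - 3x²)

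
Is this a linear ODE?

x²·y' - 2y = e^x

Yes. Linear (y and its derivatives appear to the first power only, no products of y terms)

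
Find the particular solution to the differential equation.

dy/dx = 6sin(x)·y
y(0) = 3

General solution: y = Ce^(-6cos(x))
Applying IC y(0) = 3:
Particular solution: y = 3e^(6(1-cos(x)))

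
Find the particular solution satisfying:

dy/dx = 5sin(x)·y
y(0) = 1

General solution: y = Ce^(-5cos(x))
Applying IC y(0) = 1:
Particular solution: y = e^(5(1-cos(x)))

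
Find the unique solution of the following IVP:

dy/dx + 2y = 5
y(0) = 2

General solution: y = 5/2 + Ce^(-2x)
Applying y(0) = 2: C = 2 - 5/2 = -1/2
Particular solution: y = 5/2 - (1/2)e^(-2x)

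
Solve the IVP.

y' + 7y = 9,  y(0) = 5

General solution: y = 9/7 + Ce^(-7x)
Applying y(0) = 5: C = 5 - 9/7 = 26/7
Particular solution: y = 9/7 + (26/7)e^(-7x)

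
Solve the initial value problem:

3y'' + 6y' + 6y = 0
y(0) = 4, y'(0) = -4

General solution: y = e^(-x)(C₁cos(x) + C₂sin(x))
Complex roots r = -1 ± i
Applying ICs: C₁ = 4, C₂ = 0
Particular solution: y = e^(-x)(4cos(x))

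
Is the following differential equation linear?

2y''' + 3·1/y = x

No. Nonlinear (1/y term)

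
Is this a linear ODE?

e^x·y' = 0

Yes. Linear (y and its derivatives appear to the first power only, no products of y terms)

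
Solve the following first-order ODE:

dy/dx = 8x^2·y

Separating variables and integrating:
ln|y| = 8x^3/3 + C

General solution: y = Ce^(8x^3/3)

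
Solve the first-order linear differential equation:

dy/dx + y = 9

Using integrating factor method:

General solution: y = 9 + Ce^(-x)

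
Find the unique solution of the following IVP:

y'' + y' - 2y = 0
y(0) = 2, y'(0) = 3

General solution: y = C₁e^x + C₂e^(-2x)
Applying ICs: C₁ = 7/3, C₂ = -1/3
Particular solution: y = (7/3)e^x - (1/3)e^(-2x)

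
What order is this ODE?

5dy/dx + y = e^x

The order is 1 (highest derivative is of order 1).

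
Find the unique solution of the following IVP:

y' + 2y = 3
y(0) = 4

General solution: y = 3/2 + Ce^(-2x)
Applying y(0) = 4: C = 4 - 3/2 = 5/2
Particular solution: y = 3/2 + (5/2)e^(-2x)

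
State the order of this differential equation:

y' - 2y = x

The order is 1 (highest derivative is of order 1).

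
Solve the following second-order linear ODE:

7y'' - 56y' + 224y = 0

Characteristic equation: 7r² - 56r + 224 = 0
Divide by 7: r² - 8r + 32 = 0
Roots: r = 4 ± 4i (complex conjugates)
General solution: y = e^(4x)(C₁cos(4x) + C₂sin(4x))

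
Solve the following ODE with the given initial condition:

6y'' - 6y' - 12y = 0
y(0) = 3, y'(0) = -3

General solution: y = C₁e^(2x) + C₂e^(-x)
Applying ICs: C₁ = 0, C₂ = 3
Particular solution: y = 3e^(-x)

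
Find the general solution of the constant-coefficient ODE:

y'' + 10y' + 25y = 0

Characteristic equation: r² + 10r + 25 = 0
Factored: (r + 5)² = 0
Repeated root: r = -5
General solution: y = (C₁ + C₂x)e^(-5x)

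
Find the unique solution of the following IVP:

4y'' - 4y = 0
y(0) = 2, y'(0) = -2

General solution: y = C₁e^x + C₂e^(-x)
Applying ICs: C₁ = 0, C₂ = 2
Particular solution: y = 2e^(-x)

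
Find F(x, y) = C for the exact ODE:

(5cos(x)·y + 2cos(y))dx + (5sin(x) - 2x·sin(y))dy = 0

Verify exactness: ∂M/∂y = ∂N/∂x ✓
Find F(x,y) such that ∂F/∂x = M, ∂F/∂y = N
Solution: 5sin(x)·y + 2x·cos(y) = C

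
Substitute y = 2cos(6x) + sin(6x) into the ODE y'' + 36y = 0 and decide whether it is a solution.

Verification:
y'' = -72cos(6x) - 36sin(6x)
y'' + 36y = 0 ✓

Yes, it is a solution.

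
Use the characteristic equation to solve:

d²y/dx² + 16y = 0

Characteristic equation: r² + 16 = 0
Roots: r = ±4i (complex conjugates)
General solution: y = C₁cos(4x) + C₂sin(4x)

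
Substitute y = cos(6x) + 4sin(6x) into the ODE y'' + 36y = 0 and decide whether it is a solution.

Verification:
y'' = -36cos(6x) - 144sin(6x)
y'' + 36y = 0 ✓

Yes, it is a solution.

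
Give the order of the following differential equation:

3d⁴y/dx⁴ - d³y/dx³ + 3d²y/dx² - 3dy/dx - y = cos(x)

The order is 4 (highest derivative is of order 4).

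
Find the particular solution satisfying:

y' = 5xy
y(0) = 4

General solution: y = Ce^(5x²/2)
Applying IC y(0) = 4:
Particular solution: y = 4e^(5x²/2)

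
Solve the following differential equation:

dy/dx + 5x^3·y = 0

Using integrating factor method:

General solution: y = Ce^(-5x^4/4)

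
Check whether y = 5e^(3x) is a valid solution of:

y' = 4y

Verification:
y = 5e^(3x)
y' = 15e^(3x)
But 4y = 20e^(3x)
y' ≠ 4y — the derivative does not match

No, it is not a solution.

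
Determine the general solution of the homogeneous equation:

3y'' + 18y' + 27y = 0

Characteristic equation: 3r² + 18r + 27 = 0
Divide by 3: r² + 6r + 9 = 0
Factored: (r + 3)² = 0
Repeated root: r = -3
General solution: y = (C₁ + C₂x)e^(-3x)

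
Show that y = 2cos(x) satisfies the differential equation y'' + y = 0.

Verification:
y'' = -2cos(x)
y'' + y = 0 ✓

Yes, it is a solution.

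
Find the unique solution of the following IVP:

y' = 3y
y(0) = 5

General solution: y = Ce^(3x)
Applying IC y(0) = 5:
Particular solution: y = 5e^(3x)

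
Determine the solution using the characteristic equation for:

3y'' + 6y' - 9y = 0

Characteristic equation: 3r² + 6r - 9 = 0
Divide by 3: r² + 2r - 3 = 0
Roots: r = 1, -3 (distinct real)
General solution: y = C₁e^x + C₂e^(-3x)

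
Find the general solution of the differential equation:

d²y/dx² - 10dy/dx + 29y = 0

Characteristic equation: r² - 10r + 29 = 0
Roots: r = 5 ± 2i (complex conjugates)
General solution: y = e^(5x)(C₁cos(2x) + C₂sin(2x))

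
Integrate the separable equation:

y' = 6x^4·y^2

Separating variables and integrating:
-1/y = 6x^5/5 + C

General solution: y^-1 = (-6/5)x^5 + C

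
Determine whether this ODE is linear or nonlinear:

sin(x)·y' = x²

Linear (y and its derivatives appear to the first power only, no products of y terms)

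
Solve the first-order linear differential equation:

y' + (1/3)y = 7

Using integrating factor method:

General solution: y = 21 + Ce^(-x/3)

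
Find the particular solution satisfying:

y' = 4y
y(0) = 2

General solution: y = Ce^(4x)
Applying IC y(0) = 2:
Particular solution: y = 2e^(4x)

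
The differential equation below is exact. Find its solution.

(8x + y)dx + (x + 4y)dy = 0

Verify exactness: ∂M/∂y = ∂N/∂x ✓
Find F(x,y) such that ∂F/∂x = M, ∂F/∂y = N
Solution: 4x² + xy + 2y² = C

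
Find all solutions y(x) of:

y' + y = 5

Using integrating factor method:

General solution: y = 5 + Ce^(-x)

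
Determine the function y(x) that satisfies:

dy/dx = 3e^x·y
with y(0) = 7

General solution: y = Ce^(3e^x)
Applying IC y(0) = 7:
Particular solution: y = 7e^(3(e^x - 1))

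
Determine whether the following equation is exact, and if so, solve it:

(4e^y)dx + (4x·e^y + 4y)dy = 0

Verify exactness: ∂M/∂y = ∂N/∂x ✓
Find F(x,y) such that ∂F/∂x = M, ∂F/∂y = N
Solution: 4x·e^y + 2y² = C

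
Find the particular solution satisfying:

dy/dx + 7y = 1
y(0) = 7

General solution: y = 1/7 + Ce^(-7x)
Applying y(0) = 7: C = 7 - 1/7 = 48/7
Particular solution: y = 1/7 + (48/7)e^(-7x)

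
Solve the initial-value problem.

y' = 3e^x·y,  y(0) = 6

General solution: y = Ce^(3e^x)
Applying IC y(0) = 6:
Particular solution: y = 6e^(3(e^x - 1))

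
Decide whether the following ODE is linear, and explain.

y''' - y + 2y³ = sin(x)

Nonlinear (y³ term)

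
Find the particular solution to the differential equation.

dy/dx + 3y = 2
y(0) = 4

General solution: y = 2/3 + Ce^(-3x)
Applying y(0) = 4: C = 4 - 2/3 = 10/3
Particular solution: y = 2/3 + (10/3)e^(-3x)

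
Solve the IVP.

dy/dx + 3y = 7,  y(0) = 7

General solution: y = 7/3 + Ce^(-3x)
Applying y(0) = 7: C = 7 - 7/3 = 14/3
Particular solution: y = 7/3 + (14/3)e^(-3x)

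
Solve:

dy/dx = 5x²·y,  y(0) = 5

General solution: y = Ce^(5x³/3)
Applying IC y(0) = 5:
Particular solution: y = 5e^(5x³/3)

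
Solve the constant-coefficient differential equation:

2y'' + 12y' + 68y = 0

Characteristic equation: 2r² + 12r + 68 = 0
Divide by 2: r² + 6r + 34 = 0
Roots: r = -3 ± 5i (complex conjugates)
General solution: y = e^(-3x)(C₁cos(5x) + C₂sin(5x))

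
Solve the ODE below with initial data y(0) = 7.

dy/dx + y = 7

General solution: y = 7 + Ce^(-x)
Applying y(0) = 7: C = 7 - 7 = 0
Particular solution: y = 7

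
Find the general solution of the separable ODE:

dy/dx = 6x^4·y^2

Separating variables and integrating:
-1/y = 6x^5/5 + C

General solution: y^-1 = (-6/5)x^5 + C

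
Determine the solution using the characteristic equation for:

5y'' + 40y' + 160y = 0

Characteristic equation: 5r² + 40r + 160 = 0
Divide by 5: r² + 8r + 32 = 0
Roots: r = -4 ± 4i (complex conjugates)
General solution: y = e^(-4x)(C₁cos(4x) + C₂sin(4x))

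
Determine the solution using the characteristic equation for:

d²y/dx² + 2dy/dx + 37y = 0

Characteristic equation: r² + 2r + 37 = 0
Roots: r = -1 ± 6i (complex conjugates)
General solution: y = e^(-x)(C₁cos(6x) + C₂sin(6x))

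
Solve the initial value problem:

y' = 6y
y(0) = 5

General solution: y = Ce^(6x)
Applying IC y(0) = 5:
Particular solution: y = 5e^(6x)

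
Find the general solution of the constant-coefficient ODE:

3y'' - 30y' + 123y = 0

Characteristic equation: 3r² - 30r + 123 = 0
Divide by 3: r² - 10r + 41 = 0
Roots: r = 5 ± 4i (complex conjugates)
General solution: y = e^(5x)(C₁cos(4x) + C₂sin(4x))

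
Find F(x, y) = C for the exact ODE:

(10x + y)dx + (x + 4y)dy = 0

Verify exactness: ∂M/∂y = ∂N/∂x ✓
Find F(x,y) such that ∂F/∂x = M, ∂F/∂y = N
Solution: 5x² + xy + 2y² = C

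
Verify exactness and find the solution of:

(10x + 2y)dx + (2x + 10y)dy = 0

Verify exactness: ∂M/∂y = ∂N/∂x ✓
Find F(x,y) such that ∂F/∂x = M, ∂F/∂y = N
Solution: 5x² + 2xy + 5y² = C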